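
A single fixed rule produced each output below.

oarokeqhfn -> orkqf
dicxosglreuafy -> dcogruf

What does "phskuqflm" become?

The pattern: keep every other character starting from the first (positions 1st, 3rd, 5th, ...).
On "phskuqflm" that produces "psufm".

psufm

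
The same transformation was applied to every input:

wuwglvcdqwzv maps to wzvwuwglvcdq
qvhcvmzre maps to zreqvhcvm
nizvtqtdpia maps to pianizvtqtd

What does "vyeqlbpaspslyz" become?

The transformation: move the last 3 characters to the front (rotate right by 3).
So "vyeqlbpaspslyz" becomes "lyzvyeqlbpasps".

lyzvyeqlbpasps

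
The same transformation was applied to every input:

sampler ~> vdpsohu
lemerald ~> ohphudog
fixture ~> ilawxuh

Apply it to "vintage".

ylqwdjh

Looking at the pairs, the operation is to shift every letter 3 places forward in the alphabet (wrapping around).
On "vintage" that produces "ylqwdjh".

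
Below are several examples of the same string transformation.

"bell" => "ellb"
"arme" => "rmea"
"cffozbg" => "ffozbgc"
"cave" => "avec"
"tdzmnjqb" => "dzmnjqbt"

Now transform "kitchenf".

itchenfk

The pattern: move the first character to the end.
Applying that to "kitchenf" gives "itchenfk".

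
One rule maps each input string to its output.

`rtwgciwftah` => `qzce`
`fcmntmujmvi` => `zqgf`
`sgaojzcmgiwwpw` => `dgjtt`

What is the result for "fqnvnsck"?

nkh

Each output is the input with this applied: shift every letter 3 places backward in the alphabet (wrapping around), then keep one character in every 3, starting at position 2 (positions 2nd, 5th, 8th, ...).
Starting from "fqnvnsck": after the first operation, "cnkskpzh"; after the second, "nkh".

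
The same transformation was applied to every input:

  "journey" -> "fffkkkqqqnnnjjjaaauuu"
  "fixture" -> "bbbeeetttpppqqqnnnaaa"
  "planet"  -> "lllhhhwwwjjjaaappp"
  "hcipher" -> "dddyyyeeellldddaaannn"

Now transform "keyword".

gggaaauuussskkknnnzzz

Each output is the input with this applied: repeat every character 3 times, then shift every letter 4 places backward in the alphabet (wrapping around).
For "keyword", step one produces "kkkeeeyyywwwooorrrddd"; step two turns that into "gggaaauuussskkknnnzzz".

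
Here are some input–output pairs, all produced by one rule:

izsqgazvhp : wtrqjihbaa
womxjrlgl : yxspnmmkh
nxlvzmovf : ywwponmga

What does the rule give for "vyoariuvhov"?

zwwwvsppjib

The pattern: shift every letter 1 place forward in the alphabet (wrapping around), then sort the characters into reverse alphabetical order.
For "vyoariuvhov", step one produces "wzpbsjvwipw"; step two turns that into "zwwwvsppjib".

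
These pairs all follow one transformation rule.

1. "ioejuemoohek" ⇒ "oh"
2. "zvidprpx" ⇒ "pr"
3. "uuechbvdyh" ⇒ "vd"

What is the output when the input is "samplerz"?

The rule is to move the last 2 characters to the front (rotate right by 2), then keep only the last 2 characters.
For "samplerz", step one produces "rzsample"; step two turns that into "le".
(Check on "uuechbvdyh": → "yhuuechbvd" → "vd" ✓)

le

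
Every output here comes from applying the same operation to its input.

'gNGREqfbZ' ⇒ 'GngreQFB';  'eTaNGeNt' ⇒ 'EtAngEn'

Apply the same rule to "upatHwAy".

Each output is the input with this applied: flip the case of every letter, then delete the last character.
On "upatHwAy": the first step gives "UPAThWaY", and the second then gives "UPAThWa".
(Check on "gNGREqfbZ": → "GngreQFBz" → "GngreQFB" ✓)

UPAThWa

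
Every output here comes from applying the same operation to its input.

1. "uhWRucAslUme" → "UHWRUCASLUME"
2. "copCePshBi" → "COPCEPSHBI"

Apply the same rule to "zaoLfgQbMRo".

Each output is the input with this applied: convert every letter to uppercase.
Applying that to "zaoLfgQbMRo" gives "ZAOLFGQBMRO".

ZAOLFGQBMRO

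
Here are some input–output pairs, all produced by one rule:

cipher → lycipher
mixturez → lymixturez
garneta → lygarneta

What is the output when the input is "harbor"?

lyharbor

The rule is to prepend "ly".
For "harbor" the result is "lyharbor".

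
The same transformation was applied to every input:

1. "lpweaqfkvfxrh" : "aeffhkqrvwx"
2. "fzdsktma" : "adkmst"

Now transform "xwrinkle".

In each case the input is transformed by: delete the first 2 characters, then sort the characters into alphabetical order.
Starting from "xwrinkle": after the first operation, "rinkle"; after the second, "eiklnr".

eiklnr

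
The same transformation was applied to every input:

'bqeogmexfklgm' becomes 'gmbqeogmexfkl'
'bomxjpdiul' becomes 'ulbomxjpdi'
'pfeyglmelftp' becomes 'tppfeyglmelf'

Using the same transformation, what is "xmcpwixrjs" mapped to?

Rule — move the last 2 characters to the front (rotate right by 2).
For "xmcpwixrjs" the result is "jsxmcpwixr".

jsxmcpwixr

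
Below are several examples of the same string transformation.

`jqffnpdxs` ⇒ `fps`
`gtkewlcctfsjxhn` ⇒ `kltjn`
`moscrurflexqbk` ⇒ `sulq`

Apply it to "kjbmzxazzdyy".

bxzy

Each output is the input with this applied: keep one character in every 3, starting at position 3 (positions 3rd, 6th, 9th, ...).
So "kjbmzxazzdyy" becomes "bxzy".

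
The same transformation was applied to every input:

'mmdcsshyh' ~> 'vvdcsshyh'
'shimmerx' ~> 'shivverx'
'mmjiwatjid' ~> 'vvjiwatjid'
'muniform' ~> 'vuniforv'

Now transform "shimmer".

shivver

Looking at the pairs, the operation is to replace every "m" with "v".
So "shimmer" becomes "shivver".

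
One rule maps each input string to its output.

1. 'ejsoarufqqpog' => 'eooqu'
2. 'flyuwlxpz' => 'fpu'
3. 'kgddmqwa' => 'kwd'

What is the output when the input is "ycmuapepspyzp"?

Rule — take characters alternately from the front and the back (1st, last, 2nd, 2nd-last, ...), then keep one character in every 3, starting at position 1 (positions 1st, 4th, 7th, ...).
Applying both steps to "ycmuapepspyzp": "ypczmyupasppe", then "yzuse".

yzuse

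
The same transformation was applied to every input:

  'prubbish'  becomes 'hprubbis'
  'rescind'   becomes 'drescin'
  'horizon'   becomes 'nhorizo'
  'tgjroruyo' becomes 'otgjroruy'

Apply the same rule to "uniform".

Looking at the pairs, the operation is to move the last character to the front.
For "uniform" the result is "munifor".

munifor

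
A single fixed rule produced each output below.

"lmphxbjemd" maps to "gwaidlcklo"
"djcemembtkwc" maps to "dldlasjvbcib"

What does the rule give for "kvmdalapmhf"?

What's happening: shift every letter 1 place backward in the alphabet (wrapping around), then move the first 3 characters to the end (rotate left by 3).
On "kvmdalapmhf": the first step gives "julczkzolge", and the second then gives "czkzolgejul".

czkzolgejul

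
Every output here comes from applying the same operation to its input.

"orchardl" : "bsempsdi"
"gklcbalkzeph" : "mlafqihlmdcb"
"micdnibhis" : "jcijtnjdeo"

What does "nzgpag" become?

qbhoah

In each case the input is transformed by: swap the front and back halves of the string, then shift every letter 1 place forward in the alphabet (wrapping around).
For "nzgpag", step one produces "pagnzg"; step two turns that into "qbhoah".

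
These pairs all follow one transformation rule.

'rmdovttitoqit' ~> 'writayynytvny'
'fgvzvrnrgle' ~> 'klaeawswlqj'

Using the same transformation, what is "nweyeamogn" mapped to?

Each output is the input with this applied: shift every letter 5 places forward in the alphabet (wrapping around).
"nweyeamogn" → "sbjdjfrtls".

sbjdjfrtls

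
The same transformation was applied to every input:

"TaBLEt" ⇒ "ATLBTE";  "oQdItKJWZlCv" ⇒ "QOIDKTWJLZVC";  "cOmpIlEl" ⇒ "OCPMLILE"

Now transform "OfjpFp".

The pattern: swap each adjacent pair of characters (1↔2, 3↔4, ...), then convert every letter to uppercase.
Applying both steps to "OfjpFp": "fOpjpF", then "FOPJPF".

FOPJPF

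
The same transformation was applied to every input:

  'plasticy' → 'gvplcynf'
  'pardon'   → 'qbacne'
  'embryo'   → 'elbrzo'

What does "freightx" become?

tugkserv

The pattern: shift every letter 13 places forward in the alphabet (wrapping around) — i.e. ROT13, then swap the front and back halves of the string.
Applying both steps to "freightx": "servtugk", then "tugkserv".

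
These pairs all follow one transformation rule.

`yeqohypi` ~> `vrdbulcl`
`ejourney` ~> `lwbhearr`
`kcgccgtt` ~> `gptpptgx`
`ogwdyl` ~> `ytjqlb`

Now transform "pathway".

Looking at the pairs, the operation is to shift every letter 13 places forward in the alphabet (wrapping around) — i.e. ROT13, then swap the first and last characters.
So "pathway" becomes "lngujnc".

lngujnc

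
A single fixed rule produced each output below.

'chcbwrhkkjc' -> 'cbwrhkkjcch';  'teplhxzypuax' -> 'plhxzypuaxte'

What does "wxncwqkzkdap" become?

The transformation: move the first 2 characters to the end (rotate left by 2).
Doing the same to "wxncwqkzkdap": "ncwqkzkdapwx".

ncwqkzkdapwx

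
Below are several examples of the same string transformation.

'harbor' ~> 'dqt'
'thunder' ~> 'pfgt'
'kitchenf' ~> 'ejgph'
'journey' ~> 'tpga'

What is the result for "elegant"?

icpv

In each case the input is transformed by: delete the first 3 characters, then shift every letter 2 places forward in the alphabet (wrapping around).
For "elegant" the result is "icpv".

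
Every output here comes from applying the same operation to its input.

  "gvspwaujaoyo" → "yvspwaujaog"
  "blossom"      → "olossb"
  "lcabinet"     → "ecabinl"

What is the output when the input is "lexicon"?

oexicl

In each case the input is transformed by: delete the last character, then swap the first and last characters.
Applying both steps to "lexicon": "lexico", then "oexicl".
(Check on "lcabinet": → "lcabine" → "ecabinl" ✓)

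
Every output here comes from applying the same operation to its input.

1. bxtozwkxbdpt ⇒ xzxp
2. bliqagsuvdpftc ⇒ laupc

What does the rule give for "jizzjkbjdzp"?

The pattern: keep one character in every 3, starting at position 2 (positions 2nd, 5th, 8th, ...).
On "jizzjkbjdzp" that produces "ijjp".

ijjp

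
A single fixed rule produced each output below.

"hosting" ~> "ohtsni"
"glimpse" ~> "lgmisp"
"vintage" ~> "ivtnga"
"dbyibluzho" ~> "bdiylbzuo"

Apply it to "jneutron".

The transformation: swap each adjacent pair of characters (1↔2, 3↔4, ...), then delete the last character.
For "jneutron" the result is "njuertn".

njuertn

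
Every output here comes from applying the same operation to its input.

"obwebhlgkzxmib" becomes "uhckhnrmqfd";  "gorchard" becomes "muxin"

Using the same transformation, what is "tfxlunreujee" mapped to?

The transformation: delete the last 3 characters, then shift every letter 6 places forward in the alphabet (wrapping around).
Applying both steps to "tfxlunreujee": "tfxlunreu", then "zldratxka".
(Check on "gorchard": → "gorch" → "muxin" ✓)

zldratxka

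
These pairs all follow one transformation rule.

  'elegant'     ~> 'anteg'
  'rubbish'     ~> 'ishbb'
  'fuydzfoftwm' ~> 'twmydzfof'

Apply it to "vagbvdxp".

Rule — delete the first 2 characters, then move the last 3 characters to the front (rotate right by 3).
Working it through for "vagbvdxp": intermediate "gbvdxp", final "dxpgbv".

dxpgbv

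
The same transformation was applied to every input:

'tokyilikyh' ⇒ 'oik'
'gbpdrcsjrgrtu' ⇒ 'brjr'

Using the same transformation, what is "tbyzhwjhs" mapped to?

What's happening: keep one character in every 3, starting at position 2 (positions 2nd, 5th, 8th, ...).
So "tbyzhwjhs" becomes "bhh".

bhh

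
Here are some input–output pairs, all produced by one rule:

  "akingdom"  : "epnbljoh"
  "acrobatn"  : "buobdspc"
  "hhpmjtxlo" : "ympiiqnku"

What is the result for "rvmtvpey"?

Looking at the pairs, the operation is to shift every letter 1 place forward in the alphabet (wrapping around), then move the last 3 characters to the front (rotate right by 3).
Doing the same to "rvmtvpey": "qfzswnuw".

qfzswnuw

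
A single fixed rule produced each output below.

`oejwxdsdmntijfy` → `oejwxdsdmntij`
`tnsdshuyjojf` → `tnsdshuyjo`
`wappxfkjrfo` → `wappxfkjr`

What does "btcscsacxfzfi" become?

btcscsacxfz

Looking at the pairs, the operation is to delete the last 2 characters.
Doing the same to "btcscsacxfzfi": "btcscsacxfz".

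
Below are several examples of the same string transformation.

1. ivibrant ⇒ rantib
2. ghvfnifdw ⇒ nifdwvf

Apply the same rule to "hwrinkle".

What's happening: delete the first 2 characters, then move the first 2 characters to the end (rotate left by 2).
On "hwrinkle": the first step gives "rinkle", and the second then gives "nkleri".
(Check on "ivibrant": → "ibrant" → "rantib" ✓)

nkleri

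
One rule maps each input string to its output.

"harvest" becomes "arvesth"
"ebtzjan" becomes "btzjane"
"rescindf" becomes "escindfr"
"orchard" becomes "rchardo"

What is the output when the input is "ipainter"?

The pattern: move the first character to the end.
Doing the same to "ipainter": "painteri".

painteri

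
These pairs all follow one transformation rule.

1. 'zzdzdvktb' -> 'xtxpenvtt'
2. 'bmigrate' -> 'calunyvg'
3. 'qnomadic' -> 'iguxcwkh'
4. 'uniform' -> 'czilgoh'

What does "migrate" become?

In each case the input is transformed by: move the first 2 characters to the end (rotate left by 2), then shift every letter 6 places backward in the alphabet (wrapping around).
Doing the same to "migrate": "alunygc".

alunygc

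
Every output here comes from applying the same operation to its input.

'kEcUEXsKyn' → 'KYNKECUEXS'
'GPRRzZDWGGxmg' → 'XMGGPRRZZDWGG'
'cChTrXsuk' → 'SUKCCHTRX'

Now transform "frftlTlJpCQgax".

GAXFRFTLTLJPCQ

The pattern: move the last 3 characters to the front (rotate right by 3), then convert every letter to uppercase.
Applying both steps to "frftlTlJpCQgax": "gaxfrftlTlJpCQ", then "GAXFRFTLTLJPCQ".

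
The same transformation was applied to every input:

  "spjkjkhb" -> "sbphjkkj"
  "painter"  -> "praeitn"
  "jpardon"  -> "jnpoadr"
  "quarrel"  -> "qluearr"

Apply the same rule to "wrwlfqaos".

wsrowalqf

Each output is the input with this applied: take characters alternately from the front and the back (1st, last, 2nd, 2nd-last, ...).
Applying that to "wrwlfqaos" gives "wsrowalqf".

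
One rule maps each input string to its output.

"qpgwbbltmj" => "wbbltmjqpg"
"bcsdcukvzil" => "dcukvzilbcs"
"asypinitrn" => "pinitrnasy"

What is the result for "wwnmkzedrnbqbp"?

mkzedrnbqbpwwn

The transformation: move the first 3 characters to the end (rotate left by 3).
So "wwnmkzedrnbqbp" becomes "mkzedrnbqbpwwn".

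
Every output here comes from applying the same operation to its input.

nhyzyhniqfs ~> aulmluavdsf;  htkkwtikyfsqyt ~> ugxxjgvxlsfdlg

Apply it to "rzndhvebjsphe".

emaquirowfcur

The pattern: shift every letter 13 places forward in the alphabet (wrapping around) — i.e. ROT13.
On "rzndhvebjsphe" that produces "emaquirowfcur".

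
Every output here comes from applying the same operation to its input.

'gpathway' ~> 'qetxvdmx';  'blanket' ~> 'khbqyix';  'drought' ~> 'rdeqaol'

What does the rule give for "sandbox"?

Rule — shift every letter 3 places backward in the alphabet (wrapping around), then move the first 3 characters to the end (rotate left by 3).
For "sandbox" the result is "aylupxk".

aylupxk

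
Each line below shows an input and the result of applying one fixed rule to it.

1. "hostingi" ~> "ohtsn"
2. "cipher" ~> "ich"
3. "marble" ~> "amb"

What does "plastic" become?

Looking at the pairs, the operation is to swap each adjacent pair of characters (1↔2, 3↔4, ...), then delete the last 3 characters.
For "plastic", step one produces "lpsaitc"; step two turns that into "lpsa".

lpsa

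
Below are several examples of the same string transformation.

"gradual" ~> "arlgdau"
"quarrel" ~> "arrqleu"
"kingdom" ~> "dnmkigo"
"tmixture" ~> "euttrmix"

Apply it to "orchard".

The transformation: sort the characters into reverse alphabetical order, then swap the first and last characters.
For "orchard", step one produces "rrohdca"; step two turns that into "arohdcr".

arohdcr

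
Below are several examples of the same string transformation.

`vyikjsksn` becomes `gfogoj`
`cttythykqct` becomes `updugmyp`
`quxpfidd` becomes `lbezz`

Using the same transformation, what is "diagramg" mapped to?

The pattern: shift every letter 4 places backward in the alphabet (wrapping around), then delete the first 3 characters.
"diagramg" → "cnwic".
(Check on "quxpfidd": → "mqtlbezz" → "lbezz" ✓)

cnwic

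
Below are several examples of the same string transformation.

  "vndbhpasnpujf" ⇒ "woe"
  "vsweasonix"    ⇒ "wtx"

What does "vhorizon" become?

wip

Looking at the pairs, the operation is to shift every letter 1 place forward in the alphabet (wrapping around), then keep only the first 3 characters.
For "vhorizon", step one produces "wipsjapo"; step two turns that into "wip".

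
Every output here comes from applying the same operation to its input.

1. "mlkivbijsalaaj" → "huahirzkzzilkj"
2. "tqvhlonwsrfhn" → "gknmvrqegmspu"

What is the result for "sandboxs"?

The pattern: shift every letter 1 place backward in the alphabet (wrapping around), then move the first 3 characters to the end (rotate left by 3).
Starting from "sandboxs": after the first operation, "rzmcanwr"; after the second, "canwrrzm".

canwrrzm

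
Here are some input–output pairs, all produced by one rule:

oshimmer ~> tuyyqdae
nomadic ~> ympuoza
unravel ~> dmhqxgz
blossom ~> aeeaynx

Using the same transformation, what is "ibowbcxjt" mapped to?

The pattern: shift every letter 12 places forward in the alphabet (wrapping around), then move the first 2 characters to the end (rotate left by 2).
Working it through for "ibowbcxjt": intermediate "unainojvf", final "ainojvfun".
(Check on "oshimmer": → "aetuyyqd" → "tuyyqdae" ✓)

ainojvfun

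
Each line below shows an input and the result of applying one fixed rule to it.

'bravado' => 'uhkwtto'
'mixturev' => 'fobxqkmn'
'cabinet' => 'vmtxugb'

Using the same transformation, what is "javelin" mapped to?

The rule is to shift every letter 7 places backward in the alphabet (wrapping around), then take characters alternately from the front and the back (1st, last, 2nd, 2nd-last, ...).
For "javelin", step one produces "ctoxebg"; step two turns that into "cgtboex".

cgtboex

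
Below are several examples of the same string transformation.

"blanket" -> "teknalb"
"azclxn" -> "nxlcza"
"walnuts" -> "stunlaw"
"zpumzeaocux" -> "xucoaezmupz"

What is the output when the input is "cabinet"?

tenibac

Each output is the input with this applied: reverse the string.
On "cabinet" that produces "tenibac".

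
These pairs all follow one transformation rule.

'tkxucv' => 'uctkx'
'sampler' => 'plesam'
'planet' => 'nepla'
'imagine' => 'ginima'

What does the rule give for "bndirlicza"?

irliczbnd

The transformation: delete the last character, then move the first 3 characters to the end (rotate left by 3).
Applying both steps to "bndirlicza": "bndirlicz", then "irliczbnd".
(Check on "sampler": → "sample" → "plesam" ✓)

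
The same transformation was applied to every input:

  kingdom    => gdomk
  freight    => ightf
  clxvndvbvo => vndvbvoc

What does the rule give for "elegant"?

gante

What's happening: move the first character to the end, then delete the first 2 characters.
Applying that to "elegant" gives "gante".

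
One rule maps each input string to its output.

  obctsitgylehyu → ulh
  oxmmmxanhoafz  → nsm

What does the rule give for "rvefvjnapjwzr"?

The transformation: shift every letter 13 places forward in the alphabet (wrapping around) — i.e. ROT13, then keep only the last 3 characters.
For "rvefvjnapjwzr", step one produces "eirsiwancwjme"; step two turns that into "jme".
(Check on "obctsitgylehyu": → "bopgfvgtlyrulh" → "ulh" ✓)

jme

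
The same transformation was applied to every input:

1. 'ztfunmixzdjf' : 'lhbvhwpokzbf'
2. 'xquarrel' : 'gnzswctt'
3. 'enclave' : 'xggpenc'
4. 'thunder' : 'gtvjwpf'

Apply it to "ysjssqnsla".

The transformation: move the last 2 characters to the front (rotate right by 2), then shift every letter 2 places forward in the alphabet (wrapping around).
On "ysjssqnsla": the first step gives "laysjssqns", and the second then gives "ncauluuspu".

ncauluuspu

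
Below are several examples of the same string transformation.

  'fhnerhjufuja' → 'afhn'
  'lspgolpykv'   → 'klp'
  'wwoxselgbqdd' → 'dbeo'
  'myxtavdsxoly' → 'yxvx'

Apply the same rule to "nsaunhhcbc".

Looking at the pairs, the operation is to keep one character in every 3, starting at position 3 (positions 3rd, 6th, 9th, ...), then reverse the string.
"nsaunhhcbc" → "ahb" → "bha".

bha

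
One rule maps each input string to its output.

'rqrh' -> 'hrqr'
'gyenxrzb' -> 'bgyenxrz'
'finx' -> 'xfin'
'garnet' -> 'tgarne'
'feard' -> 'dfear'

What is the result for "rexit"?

trexi

Each output is the input with this applied: move the last character to the front.
For "rexit" the result is "trexi".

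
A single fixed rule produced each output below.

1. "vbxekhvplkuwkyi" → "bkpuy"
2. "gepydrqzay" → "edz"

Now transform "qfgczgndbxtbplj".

In each case the input is transformed by: keep one character in every 3, starting at position 2 (positions 2nd, 5th, 8th, ...).
On "qfgczgndbxtbplj" that produces "fzdtl".

fzdtl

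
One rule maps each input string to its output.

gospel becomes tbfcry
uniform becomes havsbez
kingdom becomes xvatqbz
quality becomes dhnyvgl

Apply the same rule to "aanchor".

nnapube

In each case the input is transformed by: shift every letter 13 places forward in the alphabet (wrapping around) — i.e. ROT13.
So "aanchor" becomes "nnapube".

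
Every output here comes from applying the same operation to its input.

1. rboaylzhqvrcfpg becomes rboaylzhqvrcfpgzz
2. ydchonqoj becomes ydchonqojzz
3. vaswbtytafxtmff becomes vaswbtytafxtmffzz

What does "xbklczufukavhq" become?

xbklczufukavhqzz

The transformation: append "zz".
So "xbklczufukavhq" becomes "xbklczufukavhqzz".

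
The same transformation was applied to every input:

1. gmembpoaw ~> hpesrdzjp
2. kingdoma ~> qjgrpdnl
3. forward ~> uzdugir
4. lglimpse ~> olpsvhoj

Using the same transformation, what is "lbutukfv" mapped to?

xwxniyoe

In each case the input is transformed by: move the first 2 characters to the end (rotate left by 2), then shift every letter 3 places forward in the alphabet (wrapping around).
So "lbutukfv" becomes "xwxniyoe".
(Check on "lglimpse": → "limpselg" → "olpsvhoj" ✓)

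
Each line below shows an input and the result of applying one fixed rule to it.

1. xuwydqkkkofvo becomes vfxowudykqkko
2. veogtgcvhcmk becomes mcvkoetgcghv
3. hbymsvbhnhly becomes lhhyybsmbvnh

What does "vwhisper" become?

epvrhwsi

Rule — move the last 3 characters to the front (rotate right by 3), then swap each adjacent pair of characters (1↔2, 3↔4, ...).
Applying that to "vwhisper" gives "epvrhwsi".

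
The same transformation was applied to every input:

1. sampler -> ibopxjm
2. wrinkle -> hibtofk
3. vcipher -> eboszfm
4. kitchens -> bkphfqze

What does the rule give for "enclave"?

The rule is to shift every letter 3 places backward in the alphabet (wrapping around), then move the last 3 characters to the front (rotate right by 3).
For "enclave", step one produces "bkzixsb"; step two turns that into "xsbbkzi".
(Check on "wrinkle": → "tofkhib" → "hibtofk" ✓)

xsbbkzi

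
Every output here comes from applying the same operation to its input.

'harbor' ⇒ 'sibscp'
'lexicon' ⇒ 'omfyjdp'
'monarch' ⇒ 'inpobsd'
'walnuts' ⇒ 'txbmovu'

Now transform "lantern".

omboufs

The rule is to shift every letter 1 place forward in the alphabet (wrapping around), then move the last character to the front.
On "lantern": the first step gives "mboufso", and the second then gives "omboufs".
(Check on "lexicon": → "mfyjdpo" → "omfyjdp" ✓)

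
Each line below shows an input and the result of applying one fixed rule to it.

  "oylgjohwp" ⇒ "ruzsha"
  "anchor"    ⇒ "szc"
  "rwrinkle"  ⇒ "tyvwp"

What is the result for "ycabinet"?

mtype

The pattern: delete the first 3 characters, then shift every letter 11 places forward in the alphabet (wrapping around).
For "ycabinet", step one produces "binet"; step two turns that into "mtype".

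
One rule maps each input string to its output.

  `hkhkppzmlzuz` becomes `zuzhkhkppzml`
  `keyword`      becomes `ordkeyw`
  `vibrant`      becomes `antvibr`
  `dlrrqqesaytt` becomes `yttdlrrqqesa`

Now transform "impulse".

The pattern: move the last 3 characters to the front (rotate right by 3).
So "impulse" becomes "lseimpu".

lseimpu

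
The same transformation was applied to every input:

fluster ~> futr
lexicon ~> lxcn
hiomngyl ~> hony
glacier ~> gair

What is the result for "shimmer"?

simr

What's happening: keep every other character starting from the first (positions 1st, 3rd, 5th, ...).
Doing the same to "shimmer": "simr".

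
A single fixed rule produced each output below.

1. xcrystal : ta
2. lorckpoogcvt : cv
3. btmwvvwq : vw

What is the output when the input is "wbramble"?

Looking at the pairs, the operation is to move the last 3 characters to the front (rotate right by 3), then keep only the first 2 characters.
For "wbramble", step one produces "blewbram"; step two turns that into "bl".

bl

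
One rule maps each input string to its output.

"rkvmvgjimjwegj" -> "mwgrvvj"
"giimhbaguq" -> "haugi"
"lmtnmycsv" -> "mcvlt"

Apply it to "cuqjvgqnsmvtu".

In each case the input is transformed by: keep every other character starting from the first (positions 1st, 3rd, 5th, ...), then move the last 3 characters to the front (rotate right by 3).
Working it through for "cuqjvgqnsmvtu": intermediate "cqvqsvu", final "svucqvq".

svucqvq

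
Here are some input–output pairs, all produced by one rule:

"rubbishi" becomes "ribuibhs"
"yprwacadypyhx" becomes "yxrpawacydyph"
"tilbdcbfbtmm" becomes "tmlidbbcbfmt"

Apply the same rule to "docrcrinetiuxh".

The rule is to move the last character to the front, then swap each adjacent pair of characters (1↔2, 3↔4, ...).
Doing the same to "docrcrinetiuxh": "dhcocrirenitxu".
(Check on "yprwacadypyhx": → "xyprwacadypyh" → "yxrpawacydyph" ✓)

dhcocrirenitxu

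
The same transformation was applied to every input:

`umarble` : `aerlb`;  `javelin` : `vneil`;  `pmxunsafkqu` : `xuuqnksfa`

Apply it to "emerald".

edrla

The pattern: delete the first 2 characters, then take characters alternately from the front and the back (1st, last, 2nd, 2nd-last, ...).
"emerald" → "erald" → "edrla".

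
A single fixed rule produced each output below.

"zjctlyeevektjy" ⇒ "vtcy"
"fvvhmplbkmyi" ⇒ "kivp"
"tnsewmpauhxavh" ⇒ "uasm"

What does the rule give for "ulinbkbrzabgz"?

What's happening: keep one character in every 3, starting at position 3 (positions 3rd, 6th, 9th, ...), then move the last 2 characters to the front (rotate right by 2).
For "ulinbkbrzabgz", step one produces "ikzg"; step two turns that into "zgik".

zgik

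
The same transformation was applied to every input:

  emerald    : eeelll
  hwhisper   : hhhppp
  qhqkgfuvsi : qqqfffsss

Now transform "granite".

Each output is the input with this applied: keep one character in every 3, starting at position 3 (positions 3rd, 6th, 9th, ...), then repeat every character 3 times.
On "granite": the first step gives "at", and the second then gives "aaattt".

aaattt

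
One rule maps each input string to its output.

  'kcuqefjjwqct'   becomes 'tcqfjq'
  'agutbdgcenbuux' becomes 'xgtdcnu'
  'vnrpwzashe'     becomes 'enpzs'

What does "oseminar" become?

In each case the input is transformed by: move the last character to the front, then keep every other character starting from the first (positions 1st, 3rd, 5th, ...).
Starting from "oseminar": after the first operation, "rosemina"; after the second, "rsmn".

rsmn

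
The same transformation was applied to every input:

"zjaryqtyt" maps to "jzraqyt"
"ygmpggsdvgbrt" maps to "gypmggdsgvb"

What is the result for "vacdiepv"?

Looking at the pairs, the operation is to delete the last 2 characters, then swap each adjacent pair of characters (1↔2, 3↔4, ...).
For "vacdiepv", step one produces "vacdie"; step two turns that into "avdcei".
(Check on "zjaryqtyt": → "zjaryqt" → "jzraqyt" ✓)

avdcei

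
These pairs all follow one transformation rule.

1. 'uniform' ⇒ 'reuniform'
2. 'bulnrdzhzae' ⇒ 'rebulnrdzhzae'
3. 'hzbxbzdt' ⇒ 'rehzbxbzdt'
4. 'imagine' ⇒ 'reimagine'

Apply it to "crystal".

recrystal

Each output is the input with this applied: prepend "re".
"crystal" → "recrystal".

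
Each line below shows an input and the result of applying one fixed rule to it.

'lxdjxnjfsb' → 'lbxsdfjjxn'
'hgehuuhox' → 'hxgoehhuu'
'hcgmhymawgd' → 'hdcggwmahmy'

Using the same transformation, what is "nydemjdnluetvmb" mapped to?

nbymdvetmejudln

The rule is to take characters alternately from the front and the back (1st, last, 2nd, 2nd-last, ...).
"nydemjdnluetvmb" → "nbymdvetmejudln".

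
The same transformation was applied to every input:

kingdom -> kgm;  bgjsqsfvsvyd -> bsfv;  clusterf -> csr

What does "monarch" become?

mah

The transformation: keep one character in every 3, starting at position 1 (positions 1st, 4th, 7th, ...).
Applying that to "monarch" gives "mah".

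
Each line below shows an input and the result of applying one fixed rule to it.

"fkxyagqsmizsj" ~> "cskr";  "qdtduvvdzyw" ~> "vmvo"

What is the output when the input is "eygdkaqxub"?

qcp

What's happening: keep one character in every 3, starting at position 2 (positions 2nd, 5th, 8th, ...), then shift every letter 8 places backward in the alphabet (wrapping around).
Working it through for "eygdkaqxub": intermediate "ykx", final "qcp".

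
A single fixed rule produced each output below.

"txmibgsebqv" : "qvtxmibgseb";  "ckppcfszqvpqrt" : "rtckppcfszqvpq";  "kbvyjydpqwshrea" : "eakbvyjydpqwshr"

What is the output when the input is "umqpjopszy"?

Rule — move the last 2 characters to the front (rotate right by 2).
On "umqpjopszy" that produces "zyumqpjops".

zyumqpjops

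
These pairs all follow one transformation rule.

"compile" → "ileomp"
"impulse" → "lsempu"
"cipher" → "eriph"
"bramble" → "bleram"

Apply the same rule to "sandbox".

The pattern: delete the first character, then move the first 3 characters to the end (rotate left by 3).
On "sandbox": the first step gives "andbox", and the second then gives "boxand".

boxand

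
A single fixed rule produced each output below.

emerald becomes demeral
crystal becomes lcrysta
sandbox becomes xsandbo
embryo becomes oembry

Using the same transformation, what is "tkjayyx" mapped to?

xtkjayy

In each case the input is transformed by: move the last character to the front.
"tkjayyx" → "xtkjayy".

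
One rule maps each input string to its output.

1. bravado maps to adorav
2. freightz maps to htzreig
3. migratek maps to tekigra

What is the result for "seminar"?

Rule — delete the first character, then move the last 3 characters to the front (rotate right by 3).
Starting from "seminar": after the first operation, "eminar"; after the second, "naremi".

naremi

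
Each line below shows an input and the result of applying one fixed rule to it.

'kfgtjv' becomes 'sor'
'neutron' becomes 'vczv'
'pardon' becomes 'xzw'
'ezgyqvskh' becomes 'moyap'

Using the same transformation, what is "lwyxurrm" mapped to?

What's happening: shift every letter 8 places forward in the alphabet (wrapping around), then keep every other character starting from the first (positions 1st, 3rd, 5th, ...).
For "lwyxurrm" the result is "tgcz".

tgcz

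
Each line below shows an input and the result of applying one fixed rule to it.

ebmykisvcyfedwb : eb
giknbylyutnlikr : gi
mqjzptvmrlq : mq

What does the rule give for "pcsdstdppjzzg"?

What's happening: keep only the first 2 characters.
On "pcsdstdppjzzg" that produces "pc".

pc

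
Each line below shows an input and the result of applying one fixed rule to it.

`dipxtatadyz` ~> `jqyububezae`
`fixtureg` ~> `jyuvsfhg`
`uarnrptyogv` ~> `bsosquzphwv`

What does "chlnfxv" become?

Each output is the input with this applied: move the first character to the end, then shift every letter 1 place forward in the alphabet (wrapping around).
On "chlnfxv": the first step gives "hlnfxvc", and the second then gives "imogywd".

imogywd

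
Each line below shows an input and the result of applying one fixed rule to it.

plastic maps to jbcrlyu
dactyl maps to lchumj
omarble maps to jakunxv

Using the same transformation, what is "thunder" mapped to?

dwmnacq

Looking at the pairs, the operation is to shift every letter 9 places forward in the alphabet (wrapping around), then move the first 2 characters to the end (rotate left by 2).
Starting from "thunder": after the first operation, "cqdwmna"; after the second, "dwmnacq".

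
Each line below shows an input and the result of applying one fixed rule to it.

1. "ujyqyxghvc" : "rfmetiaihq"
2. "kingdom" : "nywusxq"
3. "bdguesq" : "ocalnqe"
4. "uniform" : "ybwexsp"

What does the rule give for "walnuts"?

edcgkvx

The pattern: move the last 3 characters to the front (rotate right by 3), then shift every letter 10 places forward in the alphabet (wrapping around).
Applying both steps to "walnuts": "utswaln", then "edcgkvx".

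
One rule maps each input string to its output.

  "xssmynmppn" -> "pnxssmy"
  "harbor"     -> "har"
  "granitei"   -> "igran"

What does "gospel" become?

The rule is to swap the front and back halves of the string, then delete the first 3 characters.
Starting from "gospel": after the first operation, "pelgos"; after the second, "gos".
(Check on "xssmynmppn": → "nmppnxssmy" → "pnxssmy" ✓)

gos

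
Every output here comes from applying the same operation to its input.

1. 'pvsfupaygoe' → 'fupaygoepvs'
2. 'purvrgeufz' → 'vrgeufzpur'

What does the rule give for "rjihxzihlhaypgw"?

Rule — move the first 3 characters to the end (rotate left by 3).
Applying that to "rjihxzihlhaypgw" gives "hxzihlhaypgwrji".

hxzihlhaypgwrji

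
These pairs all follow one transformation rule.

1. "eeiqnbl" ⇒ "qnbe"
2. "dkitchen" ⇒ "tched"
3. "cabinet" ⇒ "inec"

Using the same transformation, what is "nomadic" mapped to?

Each output is the input with this applied: swap the first and last characters, then delete the first 3 characters.
On "nomadic" that produces "adin".

adin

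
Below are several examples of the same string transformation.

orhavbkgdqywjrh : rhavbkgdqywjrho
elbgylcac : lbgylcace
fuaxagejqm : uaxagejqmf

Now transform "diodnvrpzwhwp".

In each case the input is transformed by: move the first character to the end.
So "diodnvrpzwhwp" becomes "iodnvrpzwhwpd".

iodnvrpzwhwpd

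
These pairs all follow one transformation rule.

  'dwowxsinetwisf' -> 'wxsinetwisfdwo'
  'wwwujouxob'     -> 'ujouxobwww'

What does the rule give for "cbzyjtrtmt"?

Looking at the pairs, the operation is to move the first 3 characters to the end (rotate left by 3).
On "cbzyjtrtmt" that produces "yjtrtmtcbz".

yjtrtmtcbz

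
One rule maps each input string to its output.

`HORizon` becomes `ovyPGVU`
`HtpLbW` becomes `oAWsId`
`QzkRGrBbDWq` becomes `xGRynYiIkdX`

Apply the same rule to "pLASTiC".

Looking at the pairs, the operation is to shift every letter 7 places forward in the alphabet (wrapping around), then flip the case of every letter.
Working it through for "pLASTiC": intermediate "wSHZApJ", final "WshzaPj".

WshzaPj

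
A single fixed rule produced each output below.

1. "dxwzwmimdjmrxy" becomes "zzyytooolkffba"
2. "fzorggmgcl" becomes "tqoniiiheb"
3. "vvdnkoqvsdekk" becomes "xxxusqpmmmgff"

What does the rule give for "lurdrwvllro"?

yxwtttqnnnf

Looking at the pairs, the operation is to shift every letter 2 places forward in the alphabet (wrapping around), then sort the characters into reverse alphabetical order.
Working it through for "lurdrwvllro": intermediate "nwtftyxnntq", final "yxwtttqnnnf".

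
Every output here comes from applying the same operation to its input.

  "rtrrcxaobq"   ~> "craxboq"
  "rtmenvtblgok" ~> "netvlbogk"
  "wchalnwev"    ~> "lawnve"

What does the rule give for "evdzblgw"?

bzglw

Each output is the input with this applied: delete the first 3 characters, then swap each adjacent pair of characters (1↔2, 3↔4, ...).
Working it through for "evdzblgw": intermediate "zblgw", final "bzglw".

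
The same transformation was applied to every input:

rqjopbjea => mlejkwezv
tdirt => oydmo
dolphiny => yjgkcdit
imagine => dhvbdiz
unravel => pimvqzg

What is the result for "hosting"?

The pattern: shift every letter 5 places backward in the alphabet (wrapping around).
Applying that to "hosting" gives "cjnodib".

cjnodib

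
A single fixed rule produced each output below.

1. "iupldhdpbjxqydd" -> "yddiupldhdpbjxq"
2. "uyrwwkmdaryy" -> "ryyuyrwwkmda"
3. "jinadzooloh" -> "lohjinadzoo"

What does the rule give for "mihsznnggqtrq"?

trqmihsznnggq

Looking at the pairs, the operation is to move the last 3 characters to the front (rotate right by 3).
For "mihsznnggqtrq" the result is "trqmihsznnggq".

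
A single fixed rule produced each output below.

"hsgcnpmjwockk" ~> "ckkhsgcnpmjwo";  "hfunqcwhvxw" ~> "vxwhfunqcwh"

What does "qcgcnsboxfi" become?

The rule is to move the last 3 characters to the front (rotate right by 3).
Doing the same to "qcgcnsboxfi": "xfiqcgcnsbo".

xfiqcgcnsbo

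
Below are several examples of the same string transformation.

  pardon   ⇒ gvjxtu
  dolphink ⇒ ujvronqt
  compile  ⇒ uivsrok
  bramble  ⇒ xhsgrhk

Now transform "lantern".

Looking at the pairs, the operation is to shift every letter 6 places forward in the alphabet (wrapping around), then swap each adjacent pair of characters (1↔2, 3↔4, ...).
"lantern" → "rgtzkxt" → "grztxkt".

grztxkt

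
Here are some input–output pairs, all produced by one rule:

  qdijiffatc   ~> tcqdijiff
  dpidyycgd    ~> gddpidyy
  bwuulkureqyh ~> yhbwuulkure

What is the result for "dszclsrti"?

tidszcls

Each output is the input with this applied: move the last 2 characters to the front (rotate right by 2), then delete the last character.
For "dszclsrti", step one produces "tidszclsr"; step two turns that into "tidszcls".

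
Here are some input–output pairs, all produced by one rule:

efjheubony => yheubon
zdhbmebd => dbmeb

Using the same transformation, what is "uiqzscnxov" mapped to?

vzscnxo

In each case the input is transformed by: delete the first 3 characters, then move the last character to the front.
"uiqzscnxov" → "zscnxov" → "vzscnxo".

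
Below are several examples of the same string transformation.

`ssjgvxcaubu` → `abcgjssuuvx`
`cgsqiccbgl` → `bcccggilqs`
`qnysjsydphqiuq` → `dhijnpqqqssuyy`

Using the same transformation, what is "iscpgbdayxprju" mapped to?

abcdgijpprsuxy

The rule is to sort the characters into alphabetical order.
Applying that to "iscpgbdayxprju" gives "abcdgijpprsuxy".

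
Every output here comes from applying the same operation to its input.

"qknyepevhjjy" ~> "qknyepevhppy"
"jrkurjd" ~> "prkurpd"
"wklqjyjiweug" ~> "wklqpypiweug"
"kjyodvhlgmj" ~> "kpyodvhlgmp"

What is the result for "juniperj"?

Each output is the input with this applied: replace every "j" with "p".
"juniperj" → "puniperp".

puniperp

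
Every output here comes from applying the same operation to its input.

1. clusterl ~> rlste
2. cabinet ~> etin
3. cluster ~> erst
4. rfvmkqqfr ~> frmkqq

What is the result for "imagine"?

negi

Each output is the input with this applied: delete the first 3 characters, then move the last 2 characters to the front (rotate right by 2).
"imagine" → "gine" → "negi".
(Check on "clusterl": → "sterl" → "rlste" ✓)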